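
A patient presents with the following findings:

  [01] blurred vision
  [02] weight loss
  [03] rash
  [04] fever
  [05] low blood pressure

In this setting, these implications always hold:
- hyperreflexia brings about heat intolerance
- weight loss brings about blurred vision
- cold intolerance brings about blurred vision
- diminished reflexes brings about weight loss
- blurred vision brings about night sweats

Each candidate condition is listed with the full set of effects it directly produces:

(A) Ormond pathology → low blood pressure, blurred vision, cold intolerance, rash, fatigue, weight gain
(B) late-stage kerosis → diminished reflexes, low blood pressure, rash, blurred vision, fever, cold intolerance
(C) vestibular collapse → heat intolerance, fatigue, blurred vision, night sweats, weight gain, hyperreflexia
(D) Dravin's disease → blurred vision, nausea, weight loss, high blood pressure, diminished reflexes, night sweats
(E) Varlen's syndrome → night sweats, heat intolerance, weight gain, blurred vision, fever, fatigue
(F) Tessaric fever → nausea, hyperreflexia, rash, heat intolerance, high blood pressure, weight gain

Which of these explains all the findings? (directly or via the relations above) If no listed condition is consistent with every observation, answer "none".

Per-candidate check:
(A) Ormond pathology — fails on weight loss, fever (predicts weight gain, not weight loss)
(B) late-stage kerosis — blurred vision match; weight loss match (by diminished reflexes → weight loss); rash match; fever match; low blood pressure match
(C) vestibular collapse — blurred vision match; weight loss miss; rash miss; fever miss; low blood pressure miss
(D) Dravin's disease — blurred vision match; weight loss match; rash miss; fever miss; low blood pressure miss
(E) Varlen's syndrome — blurred vision match; weight loss miss; rash miss; fever match; low blood pressure miss
(F) Tessaric fever — fails on blurred vision, weight loss, fever, low blood pressure (predicts weight gain, not weight loss; predicts high blood pressure, not low blood pressure)
Only (B) is consistent with every observation.

B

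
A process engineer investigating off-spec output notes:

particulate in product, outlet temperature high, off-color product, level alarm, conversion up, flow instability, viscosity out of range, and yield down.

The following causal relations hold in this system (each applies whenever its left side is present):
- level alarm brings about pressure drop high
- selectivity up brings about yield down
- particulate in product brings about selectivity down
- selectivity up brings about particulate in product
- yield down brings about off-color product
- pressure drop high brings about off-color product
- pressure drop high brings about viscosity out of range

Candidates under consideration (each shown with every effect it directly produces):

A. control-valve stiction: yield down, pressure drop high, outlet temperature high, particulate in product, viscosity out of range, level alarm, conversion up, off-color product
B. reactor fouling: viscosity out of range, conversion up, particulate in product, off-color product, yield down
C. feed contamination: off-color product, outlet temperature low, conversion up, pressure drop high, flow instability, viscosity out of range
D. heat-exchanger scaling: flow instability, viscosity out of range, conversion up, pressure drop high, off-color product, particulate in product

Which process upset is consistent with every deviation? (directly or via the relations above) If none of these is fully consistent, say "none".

Checking each candidate against the observations:
(A) control-valve stiction — particulate in product +; outlet temperature high +; off-color product +; level alarm +; conversion up +; flow instability -; viscosity out of range +; yield down +
(B) reactor fouling — particulate in product +; outlet temperature high -; off-color product +; level alarm -; conversion up +; flow instability -; viscosity out of range +; yield down +
(C) feed contamination — fails on particulate in product, outlet temperature high, level alarm, yield down (predicts outlet temperature low, not outlet temperature high)
(D) heat-exchanger scaling — particulate in product +; outlet temperature high -; off-color product +; level alarm -; conversion up +; flow instability +; viscosity out of range +; yield down -
Every candidate fails on at least one observation.

none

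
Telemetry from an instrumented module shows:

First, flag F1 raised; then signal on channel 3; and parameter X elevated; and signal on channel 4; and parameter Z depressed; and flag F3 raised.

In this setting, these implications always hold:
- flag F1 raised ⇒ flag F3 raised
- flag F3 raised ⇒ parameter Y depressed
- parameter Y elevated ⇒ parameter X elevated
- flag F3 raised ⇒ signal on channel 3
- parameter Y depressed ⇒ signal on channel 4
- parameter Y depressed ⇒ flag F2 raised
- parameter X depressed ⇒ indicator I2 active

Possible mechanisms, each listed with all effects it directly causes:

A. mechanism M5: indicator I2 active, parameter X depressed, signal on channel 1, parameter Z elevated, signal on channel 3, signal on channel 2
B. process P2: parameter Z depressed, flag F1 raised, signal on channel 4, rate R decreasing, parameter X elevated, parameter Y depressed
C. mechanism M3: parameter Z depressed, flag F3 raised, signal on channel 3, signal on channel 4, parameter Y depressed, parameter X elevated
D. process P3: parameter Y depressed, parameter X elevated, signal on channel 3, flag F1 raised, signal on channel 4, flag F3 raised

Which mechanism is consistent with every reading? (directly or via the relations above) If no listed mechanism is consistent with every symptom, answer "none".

B

For each candidate, compare predicted effects to what was observed:
(A) mechanism M5 — flag F1 raised NO; signal on channel 3 yes; parameter X elevated NO; signal on channel 4 NO; parameter Z depressed NO; flag F3 raised NO
(B) process P2 — accounts for every observation (signal on channel 3 via flag F1 raised → flag F3 raised → signal on channel 3)
(C) mechanism M3 — flag F1 raised NO; signal on channel 3 yes; parameter X elevated yes; signal on channel 4 yes; parameter Z depressed yes; flag F3 raised yes
(D) process P3 — does not account for parameter Z depressed
(B) alone accounts for all the evidence.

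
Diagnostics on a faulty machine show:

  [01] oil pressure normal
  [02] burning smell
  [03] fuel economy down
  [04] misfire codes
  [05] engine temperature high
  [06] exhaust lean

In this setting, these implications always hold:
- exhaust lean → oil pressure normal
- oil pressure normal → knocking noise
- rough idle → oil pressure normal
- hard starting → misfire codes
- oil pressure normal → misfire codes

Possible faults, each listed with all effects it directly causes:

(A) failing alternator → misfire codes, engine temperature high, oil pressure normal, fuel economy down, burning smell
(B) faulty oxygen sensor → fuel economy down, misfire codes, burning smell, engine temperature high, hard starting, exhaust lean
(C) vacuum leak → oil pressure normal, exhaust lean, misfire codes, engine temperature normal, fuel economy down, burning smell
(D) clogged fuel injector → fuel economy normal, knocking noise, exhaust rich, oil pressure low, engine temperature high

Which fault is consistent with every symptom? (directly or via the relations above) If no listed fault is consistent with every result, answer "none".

B

Checking each candidate against the observations:
(A) failing alternator — does not account for exhaust lean
(B) faulty oxygen sensor — accounts for every observation (oil pressure normal via exhaust lean → oil pressure normal)
(C) vacuum leak — oil pressure normal yes; burning smell yes; fuel economy down yes; misfire codes yes; engine temperature high NO; exhaust lean yes
(D) clogged fuel injector — oil pressure normal NO; burning smell NO; fuel economy down NO; misfire codes NO; engine temperature high yes; exhaust lean NO
Only (B) is consistent with every observation.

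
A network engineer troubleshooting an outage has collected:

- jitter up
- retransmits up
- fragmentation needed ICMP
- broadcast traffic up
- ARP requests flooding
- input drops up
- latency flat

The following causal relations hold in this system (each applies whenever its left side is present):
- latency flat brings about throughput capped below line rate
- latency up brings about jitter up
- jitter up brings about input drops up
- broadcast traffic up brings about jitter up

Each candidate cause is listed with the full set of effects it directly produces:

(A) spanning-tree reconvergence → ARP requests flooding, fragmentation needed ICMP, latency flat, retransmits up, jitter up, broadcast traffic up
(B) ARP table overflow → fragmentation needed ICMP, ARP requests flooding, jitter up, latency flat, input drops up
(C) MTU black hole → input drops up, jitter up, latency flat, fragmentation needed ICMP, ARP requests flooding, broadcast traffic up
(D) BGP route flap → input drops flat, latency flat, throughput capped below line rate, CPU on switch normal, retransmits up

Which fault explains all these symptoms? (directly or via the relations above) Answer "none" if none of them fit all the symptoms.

A

Testing each hypothesis:
(A) spanning-tree reconvergence — accounts for every observation (input drops up by jitter up → input drops up)
(B) ARP table overflow — does not account for retransmits up, broadcast traffic up
(C) MTU black hole — does not account for retransmits up
(D) BGP route flap — jitter up -; retransmits up +; fragmentation needed ICMP -; broadcast traffic up -; ARP requests flooding -; input drops up -; latency flat +
(A) is the only candidate with no mismatches.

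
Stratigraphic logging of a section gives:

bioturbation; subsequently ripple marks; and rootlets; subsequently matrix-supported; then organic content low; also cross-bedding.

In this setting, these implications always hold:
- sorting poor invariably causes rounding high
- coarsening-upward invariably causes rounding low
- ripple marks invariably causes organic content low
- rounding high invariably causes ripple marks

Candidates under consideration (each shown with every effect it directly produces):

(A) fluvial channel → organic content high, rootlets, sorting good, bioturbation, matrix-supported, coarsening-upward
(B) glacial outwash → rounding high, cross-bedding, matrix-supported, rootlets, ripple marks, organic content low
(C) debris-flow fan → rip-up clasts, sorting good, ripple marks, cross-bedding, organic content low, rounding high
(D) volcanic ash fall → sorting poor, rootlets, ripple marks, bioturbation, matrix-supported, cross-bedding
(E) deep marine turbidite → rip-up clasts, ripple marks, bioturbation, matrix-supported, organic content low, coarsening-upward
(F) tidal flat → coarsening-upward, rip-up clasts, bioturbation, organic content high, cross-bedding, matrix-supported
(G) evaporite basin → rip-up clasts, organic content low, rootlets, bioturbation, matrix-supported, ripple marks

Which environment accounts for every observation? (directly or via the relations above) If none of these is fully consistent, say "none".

D

Checking each candidate against the observations:
(A) fluvial channel — fails on ripple marks, organic content low, cross-bedding (predicts organic content high, not organic content low)
(B) glacial outwash — bioturbation -; ripple marks +; rootlets +; matrix-supported +; organic content low +; cross-bedding +
(C) debris-flow fan — bioturbation -; ripple marks +; rootlets -; matrix-supported -; organic content low +; cross-bedding +
(D) volcanic ash fall — accounts for every observation (organic content low via ripple marks → organic content low)
(E) deep marine turbidite — bioturbation +; ripple marks +; rootlets -; matrix-supported +; organic content low +; cross-bedding -
(F) tidal flat — fails on ripple marks, rootlets, organic content low (predicts organic content high, not organic content low)
(G) evaporite basin — bioturbation +; ripple marks +; rootlets +; matrix-supported +; organic content low +; cross-bedding -
Only (D) is consistent with every observation.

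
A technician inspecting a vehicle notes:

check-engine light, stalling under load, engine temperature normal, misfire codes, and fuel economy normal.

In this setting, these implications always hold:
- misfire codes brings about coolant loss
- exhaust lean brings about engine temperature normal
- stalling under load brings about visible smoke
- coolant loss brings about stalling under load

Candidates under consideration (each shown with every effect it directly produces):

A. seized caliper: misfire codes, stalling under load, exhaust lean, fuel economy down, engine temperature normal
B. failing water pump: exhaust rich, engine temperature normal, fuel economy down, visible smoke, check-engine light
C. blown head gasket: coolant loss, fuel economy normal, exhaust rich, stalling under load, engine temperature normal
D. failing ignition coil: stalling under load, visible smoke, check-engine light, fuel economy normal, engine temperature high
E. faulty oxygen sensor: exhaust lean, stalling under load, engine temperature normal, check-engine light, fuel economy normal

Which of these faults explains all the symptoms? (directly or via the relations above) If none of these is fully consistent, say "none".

Testing each hypothesis:
(A) seized caliper — fails on check-engine light, fuel economy normal (predicts fuel economy down, not fuel economy normal)
(B) failing water pump — check-engine light ✓; stalling under load ✗; engine temperature normal ✓; misfire codes ✗; fuel economy normal ✗
(C) blown head gasket — check-engine light ✗; stalling under load ✓; engine temperature normal ✓; misfire codes ✗; fuel economy normal ✓
(D) failing ignition coil — check-engine light ✓; stalling under load ✓; engine temperature normal ✗; misfire codes ✗; fuel economy normal ✓
(E) faulty oxygen sensor — check-engine light ✓; stalling under load ✓; engine temperature normal ✓; misfire codes ✗; fuel economy normal ✓
None of the listed candidates fits everything.

none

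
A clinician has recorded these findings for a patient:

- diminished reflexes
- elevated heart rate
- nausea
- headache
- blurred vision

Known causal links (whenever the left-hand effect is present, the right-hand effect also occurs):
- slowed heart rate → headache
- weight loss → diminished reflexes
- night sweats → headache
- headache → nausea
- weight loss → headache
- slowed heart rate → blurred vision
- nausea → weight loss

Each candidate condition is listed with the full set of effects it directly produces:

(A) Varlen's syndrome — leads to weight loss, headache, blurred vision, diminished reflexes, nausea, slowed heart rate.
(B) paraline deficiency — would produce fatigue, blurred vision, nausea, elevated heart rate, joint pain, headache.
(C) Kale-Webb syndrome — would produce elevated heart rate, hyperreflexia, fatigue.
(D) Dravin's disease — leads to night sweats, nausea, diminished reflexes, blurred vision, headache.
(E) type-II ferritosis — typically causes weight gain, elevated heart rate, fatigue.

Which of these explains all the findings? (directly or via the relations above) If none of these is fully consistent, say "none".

For each candidate, compare predicted effects to what was observed:
(A) Varlen's syndrome — diminished reflexes +; elevated heart rate -; nausea +; headache +; blurred vision +
(B) paraline deficiency — diminished reflexes + (by nausea → weight loss → diminished reflexes); elevated heart rate +; nausea +; headache +; blurred vision +
(C) Kale-Webb syndrome — diminished reflexes -; elevated heart rate +; nausea -; headache -; blurred vision -
(D) Dravin's disease — diminished reflexes +; elevated heart rate -; nausea +; headache +; blurred vision +
(E) type-II ferritosis — diminished reflexes -; elevated heart rate +; nausea -; headache -; blurred vision -
(B) alone accounts for all the evidence.

B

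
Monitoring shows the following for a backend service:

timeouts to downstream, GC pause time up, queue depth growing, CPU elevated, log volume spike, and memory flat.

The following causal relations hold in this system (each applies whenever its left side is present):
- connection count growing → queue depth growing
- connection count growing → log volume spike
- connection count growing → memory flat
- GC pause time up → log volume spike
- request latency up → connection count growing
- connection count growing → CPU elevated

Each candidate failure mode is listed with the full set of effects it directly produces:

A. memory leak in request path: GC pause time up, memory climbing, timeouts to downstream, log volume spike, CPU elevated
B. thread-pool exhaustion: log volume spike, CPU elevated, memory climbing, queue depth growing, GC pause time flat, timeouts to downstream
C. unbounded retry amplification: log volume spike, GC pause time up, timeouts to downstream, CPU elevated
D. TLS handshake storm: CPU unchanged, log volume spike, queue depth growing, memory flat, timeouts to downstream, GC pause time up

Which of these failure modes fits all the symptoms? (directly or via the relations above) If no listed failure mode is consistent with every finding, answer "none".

Per-candidate check:
(A) memory leak in request path — fails on queue depth growing, memory flat (predicts memory climbing, not memory flat)
(B) thread-pool exhaustion — timeouts to downstream yes; GC pause time up NO; queue depth growing yes; CPU elevated yes; log volume spike yes; memory flat NO
(C) unbounded retry amplification — does not account for queue depth growing, memory flat
(D) TLS handshake storm — timeouts to downstream yes; GC pause time up yes; queue depth growing yes; CPU elevated NO; log volume spike yes; memory flat yes
None of the listed candidates fits everything.

none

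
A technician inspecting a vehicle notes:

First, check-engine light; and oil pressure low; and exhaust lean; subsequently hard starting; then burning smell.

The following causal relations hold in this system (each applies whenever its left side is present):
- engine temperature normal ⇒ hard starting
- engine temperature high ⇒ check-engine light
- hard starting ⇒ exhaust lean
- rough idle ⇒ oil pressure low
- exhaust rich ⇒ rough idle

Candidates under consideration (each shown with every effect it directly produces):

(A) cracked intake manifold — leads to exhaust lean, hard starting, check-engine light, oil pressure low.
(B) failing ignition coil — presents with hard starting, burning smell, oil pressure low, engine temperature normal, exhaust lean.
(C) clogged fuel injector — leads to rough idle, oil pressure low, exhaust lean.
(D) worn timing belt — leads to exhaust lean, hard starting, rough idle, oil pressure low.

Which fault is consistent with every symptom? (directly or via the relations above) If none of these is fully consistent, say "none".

none

For each candidate, compare predicted effects to what was observed:
(A) cracked intake manifold — check-engine light +; oil pressure low +; exhaust lean +; hard starting +; burning smell -
(B) failing ignition coil — does not account for check-engine light
(C) clogged fuel injector — check-engine light -; oil pressure low +; exhaust lean +; hard starting -; burning smell -
(D) worn timing belt — does not account for check-engine light, burning smell
None of the listed candidates fits everything.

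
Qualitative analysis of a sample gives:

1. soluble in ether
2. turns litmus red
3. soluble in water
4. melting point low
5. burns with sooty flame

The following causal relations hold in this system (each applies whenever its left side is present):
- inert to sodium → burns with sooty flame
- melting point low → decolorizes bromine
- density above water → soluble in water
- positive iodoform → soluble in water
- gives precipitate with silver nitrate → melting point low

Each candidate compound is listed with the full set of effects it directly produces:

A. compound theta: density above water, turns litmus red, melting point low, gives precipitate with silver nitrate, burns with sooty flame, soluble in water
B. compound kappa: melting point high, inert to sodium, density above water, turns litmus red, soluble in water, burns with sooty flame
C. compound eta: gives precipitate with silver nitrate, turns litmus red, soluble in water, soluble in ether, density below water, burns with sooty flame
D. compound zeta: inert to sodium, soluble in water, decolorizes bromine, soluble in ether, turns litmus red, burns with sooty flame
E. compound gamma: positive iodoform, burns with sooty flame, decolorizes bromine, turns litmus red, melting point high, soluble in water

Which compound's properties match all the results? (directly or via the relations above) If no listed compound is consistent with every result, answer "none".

Checking each candidate against the observations:
(A) compound theta — soluble in ether -; turns litmus red +; soluble in water +; melting point low +; burns with sooty flame +
(B) compound kappa — fails on soluble in ether, melting point low (predicts melting point high, not melting point low)
(C) compound eta — soluble in ether +; turns litmus red +; soluble in water +; melting point low + (via gives precipitate with silver nitrate → melting point low); burns with sooty flame +
(D) compound zeta — does not account for melting point low
(E) compound gamma — fails on soluble in ether, melting point low (predicts melting point high, not melting point low)
Only (C) is consistent with every observation.

C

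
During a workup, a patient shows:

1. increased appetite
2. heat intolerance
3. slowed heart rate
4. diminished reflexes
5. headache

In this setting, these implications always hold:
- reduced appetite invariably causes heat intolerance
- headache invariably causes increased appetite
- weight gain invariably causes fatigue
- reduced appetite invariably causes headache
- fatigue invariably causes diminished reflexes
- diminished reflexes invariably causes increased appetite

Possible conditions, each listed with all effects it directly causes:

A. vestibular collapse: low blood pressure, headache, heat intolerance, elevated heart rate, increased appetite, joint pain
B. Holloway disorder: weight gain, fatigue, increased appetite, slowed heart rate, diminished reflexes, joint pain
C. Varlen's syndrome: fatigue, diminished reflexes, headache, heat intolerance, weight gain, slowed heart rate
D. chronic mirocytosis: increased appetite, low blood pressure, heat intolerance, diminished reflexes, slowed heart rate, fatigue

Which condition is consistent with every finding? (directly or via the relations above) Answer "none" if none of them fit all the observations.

Checking each candidate against the observations:
(A) vestibular collapse — fails on slowed heart rate, diminished reflexes (predicts elevated heart rate, not slowed heart rate)
(B) Holloway disorder — increased appetite +; heat intolerance -; slowed heart rate +; diminished reflexes +; headache -
(C) Varlen's syndrome — accounts for every observation (increased appetite via headache → increased appetite)
(D) chronic mirocytosis — increased appetite +; heat intolerance +; slowed heart rate +; diminished reflexes +; headache -
Only (C) is consistent with every observation.

C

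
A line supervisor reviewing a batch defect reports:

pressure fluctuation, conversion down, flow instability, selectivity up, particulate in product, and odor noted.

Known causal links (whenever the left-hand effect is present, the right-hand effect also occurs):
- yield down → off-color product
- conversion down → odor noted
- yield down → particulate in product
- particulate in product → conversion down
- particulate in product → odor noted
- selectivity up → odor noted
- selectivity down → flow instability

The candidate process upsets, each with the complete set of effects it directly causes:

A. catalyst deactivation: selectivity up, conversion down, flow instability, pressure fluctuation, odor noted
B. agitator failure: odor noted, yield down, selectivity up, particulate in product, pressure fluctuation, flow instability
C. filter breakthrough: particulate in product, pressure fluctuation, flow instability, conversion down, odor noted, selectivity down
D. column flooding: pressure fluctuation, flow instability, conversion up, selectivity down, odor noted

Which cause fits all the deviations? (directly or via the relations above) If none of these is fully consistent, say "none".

Per-candidate check:
(A) catalyst deactivation — pressure fluctuation ✓; conversion down ✓; flow instability ✓; selectivity up ✓; particulate in product ✗; odor noted ✓
(B) agitator failure — accounts for every observation (conversion down through particulate in product → conversion down)
(C) filter breakthrough — fails on selectivity up (predicts selectivity down, not selectivity up)
(D) column flooding — pressure fluctuation ✓; conversion down ✗; flow instability ✓; selectivity up ✗; particulate in product ✗; odor noted ✓
(B) alone accounts for all the evidence.

B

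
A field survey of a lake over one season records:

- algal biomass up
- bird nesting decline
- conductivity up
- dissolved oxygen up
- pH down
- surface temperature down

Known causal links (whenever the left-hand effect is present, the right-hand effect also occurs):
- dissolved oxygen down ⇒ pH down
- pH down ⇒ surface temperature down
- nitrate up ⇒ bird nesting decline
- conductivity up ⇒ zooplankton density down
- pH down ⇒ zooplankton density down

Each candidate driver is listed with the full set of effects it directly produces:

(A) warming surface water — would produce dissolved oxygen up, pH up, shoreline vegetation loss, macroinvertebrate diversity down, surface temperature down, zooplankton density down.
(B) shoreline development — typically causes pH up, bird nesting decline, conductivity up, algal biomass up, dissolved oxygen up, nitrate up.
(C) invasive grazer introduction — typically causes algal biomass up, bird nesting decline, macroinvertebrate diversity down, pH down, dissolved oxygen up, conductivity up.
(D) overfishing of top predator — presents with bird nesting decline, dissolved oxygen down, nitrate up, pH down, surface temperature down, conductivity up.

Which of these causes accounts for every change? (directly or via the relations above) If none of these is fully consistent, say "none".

For each candidate, compare predicted effects to what was observed:
(A) warming surface water — algal biomass up -; bird nesting decline -; conductivity up -; dissolved oxygen up +; pH down -; surface temperature down +
(B) shoreline development — fails on pH down, surface temperature down (predicts pH up, not pH down)
(C) invasive grazer introduction — algal biomass up +; bird nesting decline +; conductivity up +; dissolved oxygen up +; pH down +; surface temperature down + (through pH down → surface temperature down)
(D) overfishing of top predator — fails on algal biomass up, dissolved oxygen up (predicts dissolved oxygen down, not dissolved oxygen up)
(C) is the only candidate with no mismatches.

C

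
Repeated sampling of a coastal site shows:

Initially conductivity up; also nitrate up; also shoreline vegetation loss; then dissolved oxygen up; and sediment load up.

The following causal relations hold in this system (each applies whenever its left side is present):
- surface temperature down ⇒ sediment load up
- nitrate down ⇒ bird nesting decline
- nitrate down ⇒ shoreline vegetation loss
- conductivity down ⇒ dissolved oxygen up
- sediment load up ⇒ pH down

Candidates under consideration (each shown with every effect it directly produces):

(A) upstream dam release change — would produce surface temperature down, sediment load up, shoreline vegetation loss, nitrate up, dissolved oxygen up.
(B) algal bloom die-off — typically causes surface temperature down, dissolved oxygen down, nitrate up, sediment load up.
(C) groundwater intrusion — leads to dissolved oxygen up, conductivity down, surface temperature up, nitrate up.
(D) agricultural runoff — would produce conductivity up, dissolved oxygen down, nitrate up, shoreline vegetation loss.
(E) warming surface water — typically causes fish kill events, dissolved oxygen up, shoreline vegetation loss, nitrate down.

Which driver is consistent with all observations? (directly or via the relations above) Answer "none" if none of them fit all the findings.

none

For each candidate, compare predicted effects to what was observed:
(A) upstream dam release change — conductivity up NO; nitrate up yes; shoreline vegetation loss yes; dissolved oxygen up yes; sediment load up yes
(B) algal bloom die-off — conductivity up NO; nitrate up yes; shoreline vegetation loss NO; dissolved oxygen up NO; sediment load up yes
(C) groundwater intrusion — fails on conductivity up, shoreline vegetation loss, sediment load up (predicts conductivity down, not conductivity up)
(D) agricultural runoff — fails on dissolved oxygen up, sediment load up (predicts dissolved oxygen down, not dissolved oxygen up)
(E) warming surface water — fails on conductivity up, nitrate up, sediment load up (predicts nitrate down, not nitrate up)
None of the listed candidates fits everything.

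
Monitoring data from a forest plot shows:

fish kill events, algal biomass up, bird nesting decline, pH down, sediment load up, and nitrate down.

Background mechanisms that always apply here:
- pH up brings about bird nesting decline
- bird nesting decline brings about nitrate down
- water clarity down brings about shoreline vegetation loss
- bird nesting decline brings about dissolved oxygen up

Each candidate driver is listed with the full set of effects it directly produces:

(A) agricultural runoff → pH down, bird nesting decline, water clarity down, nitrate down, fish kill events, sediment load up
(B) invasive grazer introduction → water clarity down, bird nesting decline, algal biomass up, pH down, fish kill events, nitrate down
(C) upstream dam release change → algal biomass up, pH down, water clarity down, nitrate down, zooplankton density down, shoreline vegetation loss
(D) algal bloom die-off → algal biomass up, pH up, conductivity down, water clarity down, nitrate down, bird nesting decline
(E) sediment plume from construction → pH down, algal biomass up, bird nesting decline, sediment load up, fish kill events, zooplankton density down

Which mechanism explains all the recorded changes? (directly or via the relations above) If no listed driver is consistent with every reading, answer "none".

E

Testing each hypothesis:
(A) agricultural runoff — fish kill events ✓; algal biomass up ✗; bird nesting decline ✓; pH down ✓; sediment load up ✓; nitrate down ✓
(B) invasive grazer introduction — does not account for sediment load up
(C) upstream dam release change — does not account for fish kill events, bird nesting decline, sediment load up
(D) algal bloom die-off — fails on fish kill events, pH down, sediment load up (predicts pH up, not pH down)
(E) sediment plume from construction — accounts for every observation (nitrate down through bird nesting decline → nitrate down)
Only (E) is consistent with every observation.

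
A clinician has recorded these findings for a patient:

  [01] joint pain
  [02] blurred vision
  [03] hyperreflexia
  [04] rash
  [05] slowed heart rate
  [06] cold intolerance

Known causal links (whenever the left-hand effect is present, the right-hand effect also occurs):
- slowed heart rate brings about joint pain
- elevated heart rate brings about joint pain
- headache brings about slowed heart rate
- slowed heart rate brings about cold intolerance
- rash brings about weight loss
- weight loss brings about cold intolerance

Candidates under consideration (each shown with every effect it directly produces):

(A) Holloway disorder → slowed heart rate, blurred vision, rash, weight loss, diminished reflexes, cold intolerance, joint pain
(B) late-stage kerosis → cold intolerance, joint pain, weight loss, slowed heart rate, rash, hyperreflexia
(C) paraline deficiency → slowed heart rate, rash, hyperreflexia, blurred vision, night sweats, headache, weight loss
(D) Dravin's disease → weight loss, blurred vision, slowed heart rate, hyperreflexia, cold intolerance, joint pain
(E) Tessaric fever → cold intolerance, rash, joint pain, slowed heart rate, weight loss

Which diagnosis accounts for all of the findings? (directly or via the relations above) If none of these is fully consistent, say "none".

C

Per-candidate check:
(A) Holloway disorder — joint pain match; blurred vision match; hyperreflexia miss; rash match; slowed heart rate match; cold intolerance match
(B) late-stage kerosis — joint pain match; blurred vision miss; hyperreflexia match; rash match; slowed heart rate match; cold intolerance match
(C) paraline deficiency — joint pain match (by slowed heart rate → joint pain); blurred vision match; hyperreflexia match; rash match; slowed heart rate match; cold intolerance match (by slowed heart rate → cold intolerance)
(D) Dravin's disease — joint pain match; blurred vision match; hyperreflexia match; rash miss; slowed heart rate match; cold intolerance match
(E) Tessaric fever — joint pain match; blurred vision miss; hyperreflexia miss; rash match; slowed heart rate match; cold intolerance match
(C) is the only candidate with no mismatches.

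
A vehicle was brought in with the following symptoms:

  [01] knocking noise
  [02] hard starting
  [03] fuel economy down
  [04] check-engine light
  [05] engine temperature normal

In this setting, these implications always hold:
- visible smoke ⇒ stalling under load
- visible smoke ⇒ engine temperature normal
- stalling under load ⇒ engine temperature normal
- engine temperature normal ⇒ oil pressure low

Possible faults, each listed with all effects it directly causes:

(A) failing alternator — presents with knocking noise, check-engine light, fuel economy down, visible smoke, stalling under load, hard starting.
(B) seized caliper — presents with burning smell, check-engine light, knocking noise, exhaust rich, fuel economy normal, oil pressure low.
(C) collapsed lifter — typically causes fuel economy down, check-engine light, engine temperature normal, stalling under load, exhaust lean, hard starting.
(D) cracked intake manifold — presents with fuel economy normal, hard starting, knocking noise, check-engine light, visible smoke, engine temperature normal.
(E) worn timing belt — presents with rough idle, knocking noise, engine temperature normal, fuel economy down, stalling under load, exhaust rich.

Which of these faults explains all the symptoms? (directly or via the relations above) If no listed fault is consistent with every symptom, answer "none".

A

For each candidate, compare predicted effects to what was observed:
(A) failing alternator — knocking noise match; hard starting match; fuel economy down match; check-engine light match; engine temperature normal match (via stalling under load → engine temperature normal)
(B) seized caliper — fails on hard starting, fuel economy down, engine temperature normal (predicts fuel economy normal, not fuel economy down)
(C) collapsed lifter — does not account for knocking noise
(D) cracked intake manifold — knocking noise match; hard starting match; fuel economy down miss; check-engine light match; engine temperature normal match
(E) worn timing belt — does not account for hard starting, check-engine light
(A) alone accounts for all the evidence.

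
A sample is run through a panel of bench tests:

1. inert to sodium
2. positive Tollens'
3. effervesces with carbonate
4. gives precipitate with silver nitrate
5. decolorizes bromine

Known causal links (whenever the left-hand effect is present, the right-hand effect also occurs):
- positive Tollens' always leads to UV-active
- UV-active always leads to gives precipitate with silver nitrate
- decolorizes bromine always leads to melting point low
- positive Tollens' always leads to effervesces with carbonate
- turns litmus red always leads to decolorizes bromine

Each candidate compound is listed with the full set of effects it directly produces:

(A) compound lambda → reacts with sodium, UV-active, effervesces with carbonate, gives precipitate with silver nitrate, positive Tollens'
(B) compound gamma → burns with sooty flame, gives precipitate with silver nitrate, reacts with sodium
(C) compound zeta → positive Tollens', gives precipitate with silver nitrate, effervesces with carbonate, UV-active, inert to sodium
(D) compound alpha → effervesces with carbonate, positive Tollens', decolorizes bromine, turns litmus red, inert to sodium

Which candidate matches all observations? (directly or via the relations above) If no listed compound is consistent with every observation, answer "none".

Testing each hypothesis:
(A) compound lambda — fails on inert to sodium, decolorizes bromine (predicts reacts with sodium, not inert to sodium)
(B) compound gamma — inert to sodium ✗; positive Tollens' ✗; effervesces with carbonate ✗; gives precipitate with silver nitrate ✓; decolorizes bromine ✗
(C) compound zeta — inert to sodium ✓; positive Tollens' ✓; effervesces with carbonate ✓; gives precipitate with silver nitrate ✓; decolorizes bromine ✗
(D) compound alpha — accounts for every observation (gives precipitate with silver nitrate via positive Tollens' → UV-active → gives precipitate with silver nitrate)
(D) is the only candidate with no mismatches.

D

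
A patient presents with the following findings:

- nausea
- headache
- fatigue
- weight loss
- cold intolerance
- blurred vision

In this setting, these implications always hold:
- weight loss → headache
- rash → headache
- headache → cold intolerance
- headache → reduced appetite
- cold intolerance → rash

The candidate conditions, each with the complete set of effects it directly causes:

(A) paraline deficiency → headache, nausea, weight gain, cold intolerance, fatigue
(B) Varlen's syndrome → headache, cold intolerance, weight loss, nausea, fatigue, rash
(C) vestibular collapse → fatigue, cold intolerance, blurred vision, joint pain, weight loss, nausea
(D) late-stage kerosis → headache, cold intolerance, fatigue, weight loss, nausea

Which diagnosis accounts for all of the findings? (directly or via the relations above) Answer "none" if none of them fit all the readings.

Testing each hypothesis:
(A) paraline deficiency — nausea ✓; headache ✓; fatigue ✓; weight loss ✗; cold intolerance ✓; blurred vision ✗
(B) Varlen's syndrome — nausea ✓; headache ✓; fatigue ✓; weight loss ✓; cold intolerance ✓; blurred vision ✗
(C) vestibular collapse — nausea ✓; headache ✓ (via weight loss → headache); fatigue ✓; weight loss ✓; cold intolerance ✓; blurred vision ✓
(D) late-stage kerosis — nausea ✓; headache ✓; fatigue ✓; weight loss ✓; cold intolerance ✓; blurred vision ✗
Only (C) is consistent with every observation.

C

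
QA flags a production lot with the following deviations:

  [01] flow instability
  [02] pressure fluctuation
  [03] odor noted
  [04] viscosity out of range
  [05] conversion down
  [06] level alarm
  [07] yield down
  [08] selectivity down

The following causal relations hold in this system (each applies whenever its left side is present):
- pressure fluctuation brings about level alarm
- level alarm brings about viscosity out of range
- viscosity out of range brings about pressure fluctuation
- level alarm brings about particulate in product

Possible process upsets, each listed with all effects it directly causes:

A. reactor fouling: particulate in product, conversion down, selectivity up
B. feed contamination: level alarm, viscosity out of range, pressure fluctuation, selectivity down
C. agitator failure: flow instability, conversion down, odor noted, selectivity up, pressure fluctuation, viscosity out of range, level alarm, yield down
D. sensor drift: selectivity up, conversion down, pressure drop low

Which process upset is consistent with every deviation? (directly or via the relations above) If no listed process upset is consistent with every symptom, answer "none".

Checking each candidate against the observations:
(A) reactor fouling — flow instability -; pressure fluctuation -; odor noted -; viscosity out of range -; conversion down +; level alarm -; yield down -; selectivity down -
(B) feed contamination — flow instability -; pressure fluctuation +; odor noted -; viscosity out of range +; conversion down -; level alarm +; yield down -; selectivity down +
(C) agitator failure — flow instability +; pressure fluctuation +; odor noted +; viscosity out of range +; conversion down +; level alarm +; yield down +; selectivity down -
(D) sensor drift — flow instability -; pressure fluctuation -; odor noted -; viscosity out of range -; conversion down +; level alarm -; yield down -; selectivity down -
Every candidate fails on at least one observation.

none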